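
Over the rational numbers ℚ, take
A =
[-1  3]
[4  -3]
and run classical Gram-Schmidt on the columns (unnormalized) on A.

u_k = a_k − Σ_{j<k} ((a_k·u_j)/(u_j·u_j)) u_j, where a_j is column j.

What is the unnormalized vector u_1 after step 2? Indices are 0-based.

u_1 = (36/17, 9/17)

Step 1: u_0 = a_0 = (-1, 4).
Step 2: u_1 = a_1 − (-15/17)·u_0 = (36/17, 9/17).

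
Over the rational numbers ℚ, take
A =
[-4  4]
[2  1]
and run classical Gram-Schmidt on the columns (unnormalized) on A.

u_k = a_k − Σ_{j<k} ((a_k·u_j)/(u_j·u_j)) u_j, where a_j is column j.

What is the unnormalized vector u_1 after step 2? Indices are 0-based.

u_1 = (6/5, 12/5)

Step 1: u_0 = a_0 = (-4, 2).
Step 2: u_1 = a_1 − (-7/10)·u_0 = (6/5, 12/5).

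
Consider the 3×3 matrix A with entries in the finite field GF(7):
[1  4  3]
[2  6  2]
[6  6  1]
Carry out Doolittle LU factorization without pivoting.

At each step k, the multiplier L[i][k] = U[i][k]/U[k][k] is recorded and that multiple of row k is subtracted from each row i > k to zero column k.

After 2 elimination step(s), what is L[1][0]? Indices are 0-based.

[col 0] pivot 1
  R1 -= 2*R0 → (0, 5, 3)  (L[1][0] := 2)
  R2 -= 6*R0 → (0, 3, 4)  (L[2][0] := 6)
[col 1] pivot 5
  R2 -= 2*R1 → (0, 0, 5)  (L[2][1] := 2)

L[1][0] = 2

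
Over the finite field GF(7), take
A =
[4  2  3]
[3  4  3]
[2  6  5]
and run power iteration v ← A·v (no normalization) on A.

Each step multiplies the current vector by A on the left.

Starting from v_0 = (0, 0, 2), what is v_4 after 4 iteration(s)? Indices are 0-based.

v_0 = (0, 0, 2).
v_1 = A·v_0 = (6, 6, 3).
v_2 = A·v_1 = (3, 2, 0).
v_3 = A·v_2 = (2, 3, 4).
v_4 = A·v_3 = (5, 2, 0).

v_4 = (5, 2, 0)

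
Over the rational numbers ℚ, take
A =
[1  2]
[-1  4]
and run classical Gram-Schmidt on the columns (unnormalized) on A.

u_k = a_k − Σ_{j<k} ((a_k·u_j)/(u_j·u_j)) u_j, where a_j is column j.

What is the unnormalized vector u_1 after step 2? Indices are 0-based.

Step 1: u_0 = a_0 = (1, -1).
Step 2: u_1 = a_1 − (-1)·u_0 = (3, 3).

u_1 = (3, 3)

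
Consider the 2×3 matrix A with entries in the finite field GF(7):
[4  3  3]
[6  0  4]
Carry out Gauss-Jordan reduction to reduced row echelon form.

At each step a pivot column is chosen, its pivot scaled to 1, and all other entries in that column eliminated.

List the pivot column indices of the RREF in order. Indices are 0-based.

[1] R0 /= 4  ⇒  (1, 6, 6)
     R1 -= 6·R0  ⇒  (0, 6, 3)
[2] R1 /= 6  ⇒  (0, 1, 4)
     R0 -= 6·R1  ⇒  (1, 0, 3)

pivot columns: 0, 1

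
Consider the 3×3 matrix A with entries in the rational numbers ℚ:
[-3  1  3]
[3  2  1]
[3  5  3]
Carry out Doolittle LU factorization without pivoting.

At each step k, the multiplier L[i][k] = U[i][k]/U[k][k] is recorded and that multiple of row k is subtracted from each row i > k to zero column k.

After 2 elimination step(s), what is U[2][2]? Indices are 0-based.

k=0: U[0][0]=-3
  eliminate (1,0): mult=-1, new row 1: (0, 3, 4); set L[1][0]=-1
  eliminate (2,0): mult=-1, new row 2: (0, 6, 6); set L[2][0]=-1
k=1: U[1][1]=3
  eliminate (2,1): mult=2, new row 2: (0, 0, -2); set L[2][1]=2

U[2][2] = -2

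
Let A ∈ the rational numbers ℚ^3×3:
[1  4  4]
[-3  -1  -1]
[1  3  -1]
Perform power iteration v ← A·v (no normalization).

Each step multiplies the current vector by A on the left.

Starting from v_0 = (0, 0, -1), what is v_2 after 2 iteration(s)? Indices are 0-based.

v_0 = (0, 0, -1).
v_1 = A·v_0 = (-4, 1, 1).
v_2 = A·v_1 = (4, 10, -2).

v_2 = (4, 10, -2)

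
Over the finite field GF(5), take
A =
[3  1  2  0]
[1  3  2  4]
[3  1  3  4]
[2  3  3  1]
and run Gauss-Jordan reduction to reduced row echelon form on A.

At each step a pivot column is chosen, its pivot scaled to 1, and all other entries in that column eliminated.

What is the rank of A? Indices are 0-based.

rank = 4

pivot(0,0)=3: scale R0 → (1, 2, 4, 0)
  clear (1,0): R1 −= (1)R0 → (0, 1, 3, 4)
  clear (2,0): R2 −= (3)R0 → (0, 0, 1, 4)
  clear (3,0): R3 −= (2)R0 → (0, 4, 0, 1)
pivot(1,1)=1: scale R1 → (0, 1, 3, 4)
  clear (0,1): R0 −= (2)R1 → (1, 0, 3, 2)
  clear (3,1): R3 −= (4)R1 → (0, 0, 3, 0)
pivot(2,2)=1: scale R2 → (0, 0, 1, 4)
  clear (0,2): R0 −= (3)R2 → (1, 0, 0, 0)
  clear (1,2): R1 −= (3)R2 → (0, 1, 0, 2)
  clear (3,2): R3 −= (3)R2 → (0, 0, 0, 3)
pivot(3,3)=3: scale R3 → (0, 0, 0, 1)
  clear (1,3): R1 −= (2)R3 → (0, 1, 0, 0)
  clear (2,3): R2 −= (4)R3 → (0, 0, 1, 0)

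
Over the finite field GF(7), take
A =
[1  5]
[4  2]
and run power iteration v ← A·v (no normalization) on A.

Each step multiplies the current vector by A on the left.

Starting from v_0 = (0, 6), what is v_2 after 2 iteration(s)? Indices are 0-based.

v_0 = (0, 6).
v_1 = A·v_0 = (2, 5).
v_2 = A·v_1 = (6, 4).

v_2 = (6, 4)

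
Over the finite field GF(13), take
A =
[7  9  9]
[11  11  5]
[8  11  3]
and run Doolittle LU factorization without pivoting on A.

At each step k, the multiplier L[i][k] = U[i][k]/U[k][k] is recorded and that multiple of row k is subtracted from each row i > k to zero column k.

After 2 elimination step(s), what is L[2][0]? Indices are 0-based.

k=0: U[0][0]=7
  eliminate (1,0): mult=9, new row 1: (0, 8, 2); set L[1][0]=9
  eliminate (2,0): mult=3, new row 2: (0, 10, 2); set L[2][0]=3
k=1: U[1][1]=8
  eliminate (2,1): mult=11, new row 2: (0, 0, 6); set L[2][1]=11

L[2][0] = 3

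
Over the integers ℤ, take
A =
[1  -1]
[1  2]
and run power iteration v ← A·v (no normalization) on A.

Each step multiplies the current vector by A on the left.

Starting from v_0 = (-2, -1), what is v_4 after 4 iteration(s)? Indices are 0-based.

v_0 = (-2, -1).
v_1 = A·v_0 = (-1, -4).
v_2 = A·v_1 = (3, -9).
v_3 = A·v_2 = (12, -15).
v_4 = A·v_3 = (27, -18).

v_4 = (27, -18)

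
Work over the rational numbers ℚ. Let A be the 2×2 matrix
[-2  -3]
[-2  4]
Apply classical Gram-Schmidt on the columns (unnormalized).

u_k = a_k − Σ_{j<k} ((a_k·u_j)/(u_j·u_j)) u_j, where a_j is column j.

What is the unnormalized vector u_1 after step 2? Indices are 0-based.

u_1 = (-7/2, 7/2)

Step 1: u_0 = a_0 = (-2, -2).
Step 2: u_1 = a_1 − (-1/4)·u_0 = (-7/2, 7/2).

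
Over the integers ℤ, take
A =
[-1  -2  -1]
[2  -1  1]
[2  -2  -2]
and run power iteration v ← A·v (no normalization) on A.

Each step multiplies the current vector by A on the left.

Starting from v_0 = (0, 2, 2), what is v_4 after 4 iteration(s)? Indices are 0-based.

v_4 = (-186, 52, -180)

v_0 = (0, 2, 2).
v_1 = A·v_0 = (-6, 0, -8).
v_2 = A·v_1 = (14, -20, 4).
v_3 = A·v_2 = (22, 52, 60).
v_4 = A·v_3 = (-186, 52, -180).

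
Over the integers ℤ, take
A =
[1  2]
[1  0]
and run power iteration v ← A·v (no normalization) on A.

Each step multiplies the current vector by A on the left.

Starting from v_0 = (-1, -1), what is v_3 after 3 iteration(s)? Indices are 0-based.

v_3 = (-11, -5)

v_0 = (-1, -1).
v_1 = A·v_0 = (-3, -1).
v_2 = A·v_1 = (-5, -3).
v_3 = A·v_2 = (-11, -5).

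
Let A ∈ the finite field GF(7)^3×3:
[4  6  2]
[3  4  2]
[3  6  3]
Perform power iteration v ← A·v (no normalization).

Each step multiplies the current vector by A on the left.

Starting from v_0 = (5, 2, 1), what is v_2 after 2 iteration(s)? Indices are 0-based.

v_2 = (3, 3, 6)

v_0 = (5, 2, 1).
v_1 = A·v_0 = (6, 4, 2).
v_2 = A·v_1 = (3, 3, 6).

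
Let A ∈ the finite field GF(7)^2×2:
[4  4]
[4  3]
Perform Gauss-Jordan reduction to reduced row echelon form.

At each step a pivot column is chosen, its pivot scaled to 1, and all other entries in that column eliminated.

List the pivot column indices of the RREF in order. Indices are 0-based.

pivot columns: 0, 1

step 1: normalize row 0 (÷4) = (1, 1)
  row 1: subtract 4×row0 = (0, 6)
step 2: normalize row 1 (÷6) = (0, 1)
  row 0: subtract 1×row1 = (1, 0)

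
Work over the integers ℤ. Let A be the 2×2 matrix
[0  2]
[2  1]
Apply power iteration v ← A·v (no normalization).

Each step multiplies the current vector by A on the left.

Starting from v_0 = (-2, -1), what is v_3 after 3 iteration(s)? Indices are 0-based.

v_3 = (-18, -29)

v_0 = (-2, -1).
v_1 = A·v_0 = (-2, -5).
v_2 = A·v_1 = (-10, -9).
v_3 = A·v_2 = (-18, -29).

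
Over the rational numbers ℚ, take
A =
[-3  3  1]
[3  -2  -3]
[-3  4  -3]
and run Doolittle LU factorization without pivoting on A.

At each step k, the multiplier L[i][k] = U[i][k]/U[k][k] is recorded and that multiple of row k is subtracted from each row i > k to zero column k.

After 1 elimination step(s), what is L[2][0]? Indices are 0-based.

L[2][0] = 1

[col 0] pivot -3
  R1 -= -1*R0 → (0, 1, -2)  (L[1][0] := -1)
  R2 -= 1*R0 → (0, 1, -4)  (L[2][0] := 1)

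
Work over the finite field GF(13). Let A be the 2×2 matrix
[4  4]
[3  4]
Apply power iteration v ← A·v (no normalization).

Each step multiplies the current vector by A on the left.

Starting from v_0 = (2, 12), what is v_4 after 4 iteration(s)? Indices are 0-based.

v_4 = (12, 5)

v_0 = (2, 12).
v_1 = A·v_0 = (4, 2).
v_2 = A·v_1 = (11, 7).
v_3 = A·v_2 = (7, 9).
v_4 = A·v_3 = (12, 5).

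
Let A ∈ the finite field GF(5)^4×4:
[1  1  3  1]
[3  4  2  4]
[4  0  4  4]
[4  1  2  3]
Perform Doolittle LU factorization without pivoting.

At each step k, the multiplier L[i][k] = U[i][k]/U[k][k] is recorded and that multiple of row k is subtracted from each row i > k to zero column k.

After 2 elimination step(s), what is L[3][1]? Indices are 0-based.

Step 1: pivot at (0,0) is 1.
  row1 ← row1 − (3)·row0  ⇒  L[1][0]=3, U row1=(0, 1, 3, 1)
  row2 ← row2 − (4)·row0  ⇒  L[2][0]=4, U row2=(0, 1, 2, 0)
  row3 ← row3 − (4)·row0  ⇒  L[3][0]=4, U row3=(0, 2, 0, 4)
Step 2: pivot at (1,1) is 1.
  row2 ← row2 − (1)·row1  ⇒  L[2][1]=1, U row2=(0, 0, 4, 4)
  row3 ← row3 − (2)·row1  ⇒  L[3][1]=2, U row3=(0, 0, 4, 2)

L[3][1] = 2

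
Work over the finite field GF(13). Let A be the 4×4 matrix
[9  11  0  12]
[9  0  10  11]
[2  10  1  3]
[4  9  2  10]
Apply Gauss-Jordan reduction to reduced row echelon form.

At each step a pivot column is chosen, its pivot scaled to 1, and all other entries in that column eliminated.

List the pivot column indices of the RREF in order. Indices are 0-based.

pivot columns: 0, 1, 2, 3

[1] R0 /= 9  ⇒  (1, 7, 0, 10)
     R1 -= 9·R0  ⇒  (0, 2, 10, 12)
     R2 -= 2·R0  ⇒  (0, 9, 1, 9)
     R3 -= 4·R0  ⇒  (0, 7, 2, 9)
[2] R1 /= 2  ⇒  (0, 1, 5, 6)
     R0 -= 7·R1  ⇒  (1, 0, 4, 7)
     R2 -= 9·R1  ⇒  (0, 0, 8, 7)
     R3 -= 7·R1  ⇒  (0, 0, 6, 6)
[3] R2 /= 8  ⇒  (0, 0, 1, 9)
     R0 -= 4·R2  ⇒  (1, 0, 0, 10)
     R1 -= 5·R2  ⇒  (0, 1, 0, 0)
     R3 -= 6·R2  ⇒  (0, 0, 0, 4)
[4] R3 /= 4  ⇒  (0, 0, 0, 1)
     R0 -= 10·R3  ⇒  (1, 0, 0, 0)
     R2 -= 9·R3  ⇒  (0, 0, 1, 0)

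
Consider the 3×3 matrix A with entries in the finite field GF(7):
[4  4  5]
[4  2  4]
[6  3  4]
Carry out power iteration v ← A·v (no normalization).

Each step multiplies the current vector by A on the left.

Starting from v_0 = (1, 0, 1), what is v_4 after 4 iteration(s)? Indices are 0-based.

v_0 = (1, 0, 1).
v_1 = A·v_0 = (2, 1, 3).
v_2 = A·v_1 = (6, 1, 6).
v_3 = A·v_2 = (2, 1, 0).
v_4 = A·v_3 = (5, 3, 1).

v_4 = (5, 3, 1)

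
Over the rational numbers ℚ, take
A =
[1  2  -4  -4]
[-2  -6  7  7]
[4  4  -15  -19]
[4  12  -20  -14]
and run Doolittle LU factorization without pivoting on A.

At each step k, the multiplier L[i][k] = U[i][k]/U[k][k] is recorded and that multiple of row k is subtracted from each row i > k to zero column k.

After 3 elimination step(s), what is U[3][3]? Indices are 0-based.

U[3][3] = -2

[col 0] pivot 1
  R1 -= -2*R0 → (0, -2, -1, -1)  (L[1][0] := -2)
  R2 -= 4*R0 → (0, -4, 1, -3)  (L[2][0] := 4)
  R3 -= 4*R0 → (0, 4, -4, 2)  (L[3][0] := 4)
[col 1] pivot -2
  R2 -= 2*R1 → (0, 0, 3, -1)  (L[2][1] := 2)
  R3 -= -2*R1 → (0, 0, -6, 0)  (L[3][1] := -2)
[col 2] pivot 3
  R3 -= -2*R2 → (0, 0, 0, -2)  (L[3][2] := -2)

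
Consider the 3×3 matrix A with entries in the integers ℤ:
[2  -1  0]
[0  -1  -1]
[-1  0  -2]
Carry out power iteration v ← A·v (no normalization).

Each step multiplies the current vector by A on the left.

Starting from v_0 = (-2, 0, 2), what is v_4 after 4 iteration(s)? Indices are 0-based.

v_0 = (-2, 0, 2).
v_1 = A·v_0 = (-4, -2, -2).
v_2 = A·v_1 = (-6, 4, 8).
v_3 = A·v_2 = (-16, -12, -10).
v_4 = A·v_3 = (-20, 22, 36).

v_4 = (-20, 22, 36)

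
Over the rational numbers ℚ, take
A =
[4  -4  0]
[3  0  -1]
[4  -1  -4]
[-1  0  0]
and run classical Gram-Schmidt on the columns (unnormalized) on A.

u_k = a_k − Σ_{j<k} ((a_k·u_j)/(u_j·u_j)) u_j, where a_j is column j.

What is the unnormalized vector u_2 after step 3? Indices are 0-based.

u_2 = (62/157, 415/314, -248/157, -243/314)

Step 1: u_0 = a_0 = (4, 3, 4, -1).
Step 2: u_1 = a_1 − (-10/21)·u_0 = (-44/21, 10/7, 19/21, -10/21).
Step 3: u_2 = a_2 − (-19/42)·u_0 − (-106/157)·u_1 = (62/157, 415/314, -248/157, -243/314).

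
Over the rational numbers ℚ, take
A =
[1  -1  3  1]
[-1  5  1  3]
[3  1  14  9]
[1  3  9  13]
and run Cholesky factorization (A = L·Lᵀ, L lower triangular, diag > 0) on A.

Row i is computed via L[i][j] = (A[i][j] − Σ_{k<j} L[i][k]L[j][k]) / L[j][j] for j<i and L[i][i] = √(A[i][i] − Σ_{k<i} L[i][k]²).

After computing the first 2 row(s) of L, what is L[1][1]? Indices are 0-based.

L[1][1] = 2

Step 1: L[0][0] = √(1) = 1.
  L[1][0] = (-1) / L[0][0] = -1.
Step 2: L[1][1] = √(4) = 2.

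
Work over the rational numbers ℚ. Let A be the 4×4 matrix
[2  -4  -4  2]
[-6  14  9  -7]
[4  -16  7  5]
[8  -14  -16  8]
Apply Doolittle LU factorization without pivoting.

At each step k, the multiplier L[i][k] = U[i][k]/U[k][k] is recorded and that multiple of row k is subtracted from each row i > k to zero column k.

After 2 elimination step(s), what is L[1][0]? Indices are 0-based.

L[1][0] = -3

[col 0] pivot 2
  R1 -= -3*R0 → (0, 2, -3, -1)  (L[1][0] := -3)
  R2 -= 2*R0 → (0, -8, 15, 1)  (L[2][0] := 2)
  R3 -= 4*R0 → (0, 2, 0, 0)  (L[3][0] := 4)
[col 1] pivot 2
  R2 -= -4*R1 → (0, 0, 3, -3)  (L[2][1] := -4)
  R3 -= 1*R1 → (0, 0, 3, 1)  (L[3][1] := 1)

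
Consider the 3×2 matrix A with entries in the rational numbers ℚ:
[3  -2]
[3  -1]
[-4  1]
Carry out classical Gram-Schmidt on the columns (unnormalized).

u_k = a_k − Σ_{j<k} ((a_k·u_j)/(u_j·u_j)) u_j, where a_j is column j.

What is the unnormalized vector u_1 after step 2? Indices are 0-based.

u_1 = (-29/34, 5/34, -9/17)

Step 1: u_0 = a_0 = (3, 3, -4).
Step 2: u_1 = a_1 − (-13/34)·u_0 = (-29/34, 5/34, -9/17).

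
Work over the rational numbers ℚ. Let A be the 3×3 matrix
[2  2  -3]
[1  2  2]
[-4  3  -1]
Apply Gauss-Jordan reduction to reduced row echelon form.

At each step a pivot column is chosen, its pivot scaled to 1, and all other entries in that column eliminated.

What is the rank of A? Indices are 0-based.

rank = 3

pivot(0,0)=2: scale R0 → (1, 1, -3/2)
  clear (1,0): R1 −= (1)R0 → (0, 1, 7/2)
  clear (2,0): R2 −= (-4)R0 → (0, 7, -7)
pivot(1,1)=1: scale R1 → (0, 1, 7/2)
  clear (0,1): R0 −= (1)R1 → (1, 0, -5)
  clear (2,1): R2 −= (7)R1 → (0, 0, -63/2)
pivot(2,2)=-63/2: scale R2 → (0, 0, 1)
  clear (0,2): R0 −= (-5)R2 → (1, 0, 0)
  clear (1,2): R1 −= (7/2)R2 → (0, 1, 0)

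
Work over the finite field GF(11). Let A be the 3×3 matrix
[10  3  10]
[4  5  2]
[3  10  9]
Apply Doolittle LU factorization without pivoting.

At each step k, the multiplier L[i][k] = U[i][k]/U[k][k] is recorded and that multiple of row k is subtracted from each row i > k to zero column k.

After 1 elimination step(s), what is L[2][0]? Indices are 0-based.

L[2][0] = 8

Step 1: pivot at (0,0) is 10.
  row1 ← row1 − (7)·row0  ⇒  L[1][0]=7, U row1=(0, 6, 9)
  row2 ← row2 − (8)·row0  ⇒  L[2][0]=8, U row2=(0, 8, 6)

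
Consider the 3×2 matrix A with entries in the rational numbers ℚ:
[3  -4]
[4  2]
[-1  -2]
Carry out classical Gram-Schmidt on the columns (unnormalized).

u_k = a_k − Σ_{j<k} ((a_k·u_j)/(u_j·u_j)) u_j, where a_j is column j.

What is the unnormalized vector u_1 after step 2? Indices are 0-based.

u_1 = (-49/13, 30/13, -27/13)

Step 1: u_0 = a_0 = (3, 4, -1).
Step 2: u_1 = a_1 − (-1/13)·u_0 = (-49/13, 30/13, -27/13).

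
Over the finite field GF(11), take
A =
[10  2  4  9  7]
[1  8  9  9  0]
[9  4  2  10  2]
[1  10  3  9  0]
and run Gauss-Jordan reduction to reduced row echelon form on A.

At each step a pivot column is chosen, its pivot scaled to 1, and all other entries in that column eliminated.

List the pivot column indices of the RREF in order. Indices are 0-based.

pivot columns: 0, 1, 2, 3

pivot(0,0)=10: scale R0 → (1, 9, 7, 2, 4)
  clear (1,0): R1 −= (1)R0 → (0, 10, 2, 7, 7)
  clear (2,0): R2 −= (9)R0 → (0, 0, 5, 3, 10)
  clear (3,0): R3 −= (1)R0 → (0, 1, 7, 7, 7)
pivot(1,1)=10: scale R1 → (0, 1, 9, 4, 4)
  clear (0,1): R0 −= (9)R1 → (1, 0, 3, 10, 1)
  clear (3,1): R3 −= (1)R1 → (0, 0, 9, 3, 3)
pivot(2,2)=5: scale R2 → (0, 0, 1, 5, 2)
  clear (0,2): R0 −= (3)R2 → (1, 0, 0, 6, 6)
  clear (1,2): R1 −= (9)R2 → (0, 1, 0, 3, 8)
  clear (3,2): R3 −= (9)R2 → (0, 0, 0, 2, 7)
pivot(3,3)=2: scale R3 → (0, 0, 0, 1, 9)
  clear (0,3): R0 −= (6)R3 → (1, 0, 0, 0, 7)
  clear (1,3): R1 −= (3)R3 → (0, 1, 0, 0, 3)
  clear (2,3): R2 −= (5)R3 → (0, 0, 1, 0, 1)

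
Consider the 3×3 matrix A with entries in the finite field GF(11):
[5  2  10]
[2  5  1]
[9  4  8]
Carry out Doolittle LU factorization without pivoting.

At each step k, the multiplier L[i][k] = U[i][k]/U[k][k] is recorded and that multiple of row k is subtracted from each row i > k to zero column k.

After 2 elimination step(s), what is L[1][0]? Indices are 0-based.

L[1][0] = 7

[col 0] pivot 5
  R1 -= 7*R0 → (0, 2, 8)  (L[1][0] := 7)
  R2 -= 4*R0 → (0, 7, 1)  (L[2][0] := 4)
[col 1] pivot 2
  R2 -= 9*R1 → (0, 0, 6)  (L[2][1] := 9)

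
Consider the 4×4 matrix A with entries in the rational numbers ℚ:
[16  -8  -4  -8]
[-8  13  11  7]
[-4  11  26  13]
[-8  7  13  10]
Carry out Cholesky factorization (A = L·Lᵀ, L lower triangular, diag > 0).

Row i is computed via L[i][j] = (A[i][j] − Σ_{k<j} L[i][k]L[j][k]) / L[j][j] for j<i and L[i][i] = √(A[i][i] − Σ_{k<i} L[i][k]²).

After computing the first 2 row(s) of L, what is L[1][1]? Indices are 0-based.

Step 1: L[0][0] = √(16) = 4.
  L[1][0] = (-8) / L[0][0] = -2.
Step 2: L[1][1] = √(9) = 3.

L[1][1] = 3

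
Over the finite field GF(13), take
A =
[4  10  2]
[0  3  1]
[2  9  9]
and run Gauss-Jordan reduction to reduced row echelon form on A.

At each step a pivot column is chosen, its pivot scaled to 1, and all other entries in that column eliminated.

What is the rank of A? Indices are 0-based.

[1] R0 /= 4  ⇒  (1, 9, 7)
     R2 -= 2·R0  ⇒  (0, 4, 8)
[2] R1 /= 3  ⇒  (0, 1, 9)
     R0 -= 9·R1  ⇒  (1, 0, 4)
     R2 -= 4·R1  ⇒  (0, 0, 11)
[3] R2 /= 11  ⇒  (0, 0, 1)
     R0 -= 4·R2  ⇒  (1, 0, 0)
     R1 -= 9·R2  ⇒  (0, 1, 0)

rank = 3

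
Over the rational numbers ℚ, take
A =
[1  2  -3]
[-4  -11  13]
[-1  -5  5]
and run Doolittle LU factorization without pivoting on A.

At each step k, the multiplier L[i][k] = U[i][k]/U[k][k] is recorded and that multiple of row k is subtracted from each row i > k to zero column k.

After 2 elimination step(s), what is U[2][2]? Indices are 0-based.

U[2][2] = 1

Step 1: pivot at (0,0) is 1.
  row1 ← row1 − (-4)·row0  ⇒  L[1][0]=-4, U row1=(0, -3, 1)
  row2 ← row2 − (-1)·row0  ⇒  L[2][0]=-1, U row2=(0, -3, 2)
Step 2: pivot at (1,1) is -3.
  row2 ← row2 − (1)·row1  ⇒  L[2][1]=1, U row2=(0, 0, 1)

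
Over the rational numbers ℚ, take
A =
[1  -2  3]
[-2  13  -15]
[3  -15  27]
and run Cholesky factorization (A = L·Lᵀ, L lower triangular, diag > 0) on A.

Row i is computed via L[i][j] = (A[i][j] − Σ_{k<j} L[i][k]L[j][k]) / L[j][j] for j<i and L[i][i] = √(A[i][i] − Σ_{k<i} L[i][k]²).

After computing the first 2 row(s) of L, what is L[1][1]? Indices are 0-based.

Step 1: L[0][0] = √(1) = 1.
  L[1][0] = (-2) / L[0][0] = -2.
Step 2: L[1][1] = √(9) = 3.

L[1][1] = 3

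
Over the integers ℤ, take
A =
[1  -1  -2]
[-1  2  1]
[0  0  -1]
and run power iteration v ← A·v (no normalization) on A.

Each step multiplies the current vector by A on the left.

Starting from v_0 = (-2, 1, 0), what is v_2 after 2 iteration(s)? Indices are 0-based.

v_0 = (-2, 1, 0).
v_1 = A·v_0 = (-3, 4, 0).
v_2 = A·v_1 = (-7, 11, 0).

v_2 = (-7, 11, 0)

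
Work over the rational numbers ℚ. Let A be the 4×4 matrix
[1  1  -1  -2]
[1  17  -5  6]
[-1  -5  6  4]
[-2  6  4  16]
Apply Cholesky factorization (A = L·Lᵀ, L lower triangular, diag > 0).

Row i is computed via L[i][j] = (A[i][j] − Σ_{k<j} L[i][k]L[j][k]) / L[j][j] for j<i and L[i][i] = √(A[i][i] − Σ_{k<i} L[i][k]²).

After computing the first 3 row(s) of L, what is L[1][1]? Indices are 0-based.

L[1][1] = 4

Step 1: L[0][0] = √(1) = 1.
  L[1][0] = (1) / L[0][0] = 1.
Step 2: L[1][1] = √(16) = 4.
  L[2][0] = (-1) / L[0][0] = -1.
  L[2][1] = (-4) / L[1][1] = -1.
Step 3: L[2][2] = √(4) = 2.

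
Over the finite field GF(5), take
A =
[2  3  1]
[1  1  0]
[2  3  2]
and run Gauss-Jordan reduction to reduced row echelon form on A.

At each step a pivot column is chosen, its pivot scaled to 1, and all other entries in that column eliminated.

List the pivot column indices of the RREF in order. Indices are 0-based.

pivot columns: 0, 1, 2

pivot(0,0)=2: scale R0 → (1, 4, 3)
  clear (1,0): R1 −= (1)R0 → (0, 2, 2)
  clear (2,0): R2 −= (2)R0 → (0, 0, 1)
pivot(1,1)=2: scale R1 → (0, 1, 1)
  clear (0,1): R0 −= (4)R1 → (1, 0, 4)
pivot(2,2)=1: scale R2 → (0, 0, 1)
  clear (0,2): R0 −= (4)R2 → (1, 0, 0)
  clear (1,2): R1 −= (1)R2 → (0, 1, 0)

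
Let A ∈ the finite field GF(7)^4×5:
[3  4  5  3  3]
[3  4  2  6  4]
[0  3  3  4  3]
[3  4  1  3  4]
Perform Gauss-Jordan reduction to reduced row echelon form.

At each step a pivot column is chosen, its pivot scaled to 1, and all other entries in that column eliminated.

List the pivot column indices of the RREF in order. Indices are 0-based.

pivot(0,0)=3: scale R0 → (1, 6, 4, 1, 1)
  clear (1,0): R1 −= (3)R0 → (0, 0, 4, 3, 1)
  clear (3,0): R3 −= (3)R0 → (0, 0, 3, 0, 1)
pivot(1,1): swap R1↔R2
pivot(1,1)=3: scale R1 → (0, 1, 1, 6, 1)
  clear (0,1): R0 −= (6)R1 → (1, 0, 5, 0, 2)
pivot(2,2)=4: scale R2 → (0, 0, 1, 6, 2)
  clear (0,2): R0 −= (5)R2 → (1, 0, 0, 5, 6)
  clear (1,2): R1 −= (1)R2 → (0, 1, 0, 0, 6)
  clear (3,2): R3 −= (3)R2 → (0, 0, 0, 3, 2)
pivot(3,3)=3: scale R3 → (0, 0, 0, 1, 3)
  clear (0,3): R0 −= (5)R3 → (1, 0, 0, 0, 5)
  clear (2,3): R2 −= (6)R3 → (0, 0, 1, 0, 5)

pivot columns: 0, 1, 2, 3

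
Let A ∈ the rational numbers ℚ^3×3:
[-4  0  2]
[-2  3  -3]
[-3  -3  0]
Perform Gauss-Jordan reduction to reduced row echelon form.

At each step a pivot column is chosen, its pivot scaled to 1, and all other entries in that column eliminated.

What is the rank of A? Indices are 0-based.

step 1: normalize row 0 (÷-4) = (1, 0, -1/2)
  row 1: subtract -2×row0 = (0, 3, -4)
  row 2: subtract -3×row0 = (0, -3, -3/2)
step 2: normalize row 1 (÷3) = (0, 1, -4/3)
  row 2: subtract -3×row1 = (0, 0, -11/2)
step 3: normalize row 2 (÷-11/2) = (0, 0, 1)
  row 0: subtract -1/2×row2 = (1, 0, 0)
  row 1: subtract -4/3×row2 = (0, 1, 0)

rank = 3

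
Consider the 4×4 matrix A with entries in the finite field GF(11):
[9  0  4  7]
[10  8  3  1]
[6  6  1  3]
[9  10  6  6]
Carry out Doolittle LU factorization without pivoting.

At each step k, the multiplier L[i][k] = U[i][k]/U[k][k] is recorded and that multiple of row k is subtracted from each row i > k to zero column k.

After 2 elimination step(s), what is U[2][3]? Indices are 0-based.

U[2][3] = 8

Step 1: pivot at (0,0) is 9.
  row1 ← row1 − (6)·row0  ⇒  L[1][0]=6, U row1=(0, 8, 1, 3)
  row2 ← row2 − (8)·row0  ⇒  L[2][0]=8, U row2=(0, 6, 2, 2)
  row3 ← row3 − (1)·row0  ⇒  L[3][0]=1, U row3=(0, 10, 2, 10)
Step 2: pivot at (1,1) is 8.
  row2 ← row2 − (9)·row1  ⇒  L[2][1]=9, U row2=(0, 0, 4, 8)
  row3 ← row3 − (4)·row1  ⇒  L[3][1]=4, U row3=(0, 0, 9, 9)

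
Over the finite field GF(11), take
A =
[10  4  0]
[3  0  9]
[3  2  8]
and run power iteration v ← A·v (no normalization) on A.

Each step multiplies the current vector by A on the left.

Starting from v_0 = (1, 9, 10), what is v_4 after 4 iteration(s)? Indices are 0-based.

v_4 = (3, 2, 9)

v_0 = (1, 9, 10).
v_1 = A·v_0 = (2, 5, 2).
v_2 = A·v_1 = (7, 2, 10).
v_3 = A·v_2 = (1, 1, 6).
v_4 = A·v_3 = (3, 2, 9).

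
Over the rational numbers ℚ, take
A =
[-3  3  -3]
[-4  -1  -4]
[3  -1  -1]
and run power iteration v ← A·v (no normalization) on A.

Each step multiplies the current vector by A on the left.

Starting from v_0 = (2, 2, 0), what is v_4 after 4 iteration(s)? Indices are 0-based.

v_4 = (558, -6, 246)

v_0 = (2, 2, 0).
v_1 = A·v_0 = (0, -10, 4).
v_2 = A·v_1 = (-42, -6, 6).
v_3 = A·v_2 = (90, 150, -126).
v_4 = A·v_3 = (558, -6, 246).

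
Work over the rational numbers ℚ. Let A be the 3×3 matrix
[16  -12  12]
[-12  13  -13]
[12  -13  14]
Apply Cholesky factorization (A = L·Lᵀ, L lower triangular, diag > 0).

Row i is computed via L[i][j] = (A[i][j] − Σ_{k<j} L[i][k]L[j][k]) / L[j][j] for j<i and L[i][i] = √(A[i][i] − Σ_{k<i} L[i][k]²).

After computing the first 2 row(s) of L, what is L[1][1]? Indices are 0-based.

Step 1: L[0][0] = √(16) = 4.
  L[1][0] = (-12) / L[0][0] = -3.
Step 2: L[1][1] = √(4) = 2.

L[1][1] = 2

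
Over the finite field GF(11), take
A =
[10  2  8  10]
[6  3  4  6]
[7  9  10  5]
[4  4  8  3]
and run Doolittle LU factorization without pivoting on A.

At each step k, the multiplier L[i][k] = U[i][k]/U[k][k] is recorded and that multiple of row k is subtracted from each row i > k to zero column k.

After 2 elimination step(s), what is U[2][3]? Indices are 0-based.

U[2][3] = 9

Step 1: pivot at (0,0) is 10.
  row1 ← row1 − (5)·row0  ⇒  L[1][0]=5, U row1=(0, 4, 8, 0)
  row2 ← row2 − (4)·row0  ⇒  L[2][0]=4, U row2=(0, 1, 0, 9)
  row3 ← row3 − (7)·row0  ⇒  L[3][0]=7, U row3=(0, 1, 7, 10)
Step 2: pivot at (1,1) is 4.
  row2 ← row2 − (3)·row1  ⇒  L[2][1]=3, U row2=(0, 0, 9, 9)
  row3 ← row3 − (3)·row1  ⇒  L[3][1]=3, U row3=(0, 0, 5, 10)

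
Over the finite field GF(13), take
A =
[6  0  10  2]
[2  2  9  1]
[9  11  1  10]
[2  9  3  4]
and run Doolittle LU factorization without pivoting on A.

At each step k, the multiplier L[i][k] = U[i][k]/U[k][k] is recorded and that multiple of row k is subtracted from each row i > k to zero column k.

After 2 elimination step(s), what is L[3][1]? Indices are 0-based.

L[3][1] = 11

k=0: U[0][0]=6
  eliminate (1,0): mult=9, new row 1: (0, 2, 10, 9); set L[1][0]=9
  eliminate (2,0): mult=8, new row 2: (0, 11, 12, 7); set L[2][0]=8
  eliminate (3,0): mult=9, new row 3: (0, 9, 4, 12); set L[3][0]=9
k=1: U[1][1]=2
  eliminate (2,1): mult=12, new row 2: (0, 0, 9, 3); set L[2][1]=12
  eliminate (3,1): mult=11, new row 3: (0, 0, 11, 4); set L[3][1]=11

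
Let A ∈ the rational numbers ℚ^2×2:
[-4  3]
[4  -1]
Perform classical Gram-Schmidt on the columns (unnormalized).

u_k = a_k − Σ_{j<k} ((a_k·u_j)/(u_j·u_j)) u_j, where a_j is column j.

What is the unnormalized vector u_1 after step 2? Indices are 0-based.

Step 1: u_0 = a_0 = (-4, 4).
Step 2: u_1 = a_1 − (-1/2)·u_0 = (1, 1).

u_1 = (1, 1)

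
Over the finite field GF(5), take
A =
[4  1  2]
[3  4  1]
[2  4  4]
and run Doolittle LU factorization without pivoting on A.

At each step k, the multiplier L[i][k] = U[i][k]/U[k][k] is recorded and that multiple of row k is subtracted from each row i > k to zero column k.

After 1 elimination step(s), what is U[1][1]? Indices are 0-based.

U[1][1] = 2

k=0: U[0][0]=4
  eliminate (1,0): mult=2, new row 1: (0, 2, 2); set L[1][0]=2
  eliminate (2,0): mult=3, new row 2: (0, 1, 3); set L[2][0]=3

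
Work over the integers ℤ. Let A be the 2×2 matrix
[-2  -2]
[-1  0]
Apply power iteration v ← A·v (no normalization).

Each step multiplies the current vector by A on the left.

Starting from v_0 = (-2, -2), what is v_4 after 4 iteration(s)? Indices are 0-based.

v_4 = (-152, -56)

v_0 = (-2, -2).
v_1 = A·v_0 = (8, 2).
v_2 = A·v_1 = (-20, -8).
v_3 = A·v_2 = (56, 20).
v_4 = A·v_3 = (-152, -56).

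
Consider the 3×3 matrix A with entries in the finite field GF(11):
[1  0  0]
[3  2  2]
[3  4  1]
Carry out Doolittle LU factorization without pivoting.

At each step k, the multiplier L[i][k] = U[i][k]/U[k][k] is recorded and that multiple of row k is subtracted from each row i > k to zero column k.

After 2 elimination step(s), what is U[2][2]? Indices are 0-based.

U[2][2] = 8

[col 0] pivot 1
  R1 -= 3*R0 → (0, 2, 2)  (L[1][0] := 3)
  R2 -= 3*R0 → (0, 4, 1)  (L[2][0] := 3)
[col 1] pivot 2
  R2 -= 2*R1 → (0, 0, 8)  (L[2][1] := 2)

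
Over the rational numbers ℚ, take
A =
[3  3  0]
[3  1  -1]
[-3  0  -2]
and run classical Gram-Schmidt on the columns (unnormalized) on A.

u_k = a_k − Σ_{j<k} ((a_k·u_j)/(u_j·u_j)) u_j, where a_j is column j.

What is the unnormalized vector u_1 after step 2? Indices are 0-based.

u_1 = (5/3, -1/3, 4/3)

Step 1: u_0 = a_0 = (3, 3, -3).
Step 2: u_1 = a_1 − (4/9)·u_0 = (5/3, -1/3, 4/3).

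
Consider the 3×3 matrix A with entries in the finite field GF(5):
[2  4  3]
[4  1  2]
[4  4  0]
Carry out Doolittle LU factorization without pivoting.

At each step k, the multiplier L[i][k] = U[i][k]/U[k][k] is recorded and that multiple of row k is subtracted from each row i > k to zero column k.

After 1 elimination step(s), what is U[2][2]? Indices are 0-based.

Step 1: pivot at (0,0) is 2.
  row1 ← row1 − (2)·row0  ⇒  L[1][0]=2, U row1=(0, 3, 1)
  row2 ← row2 − (2)·row0  ⇒  L[2][0]=2, U row2=(0, 1, 4)

U[2][2] = 4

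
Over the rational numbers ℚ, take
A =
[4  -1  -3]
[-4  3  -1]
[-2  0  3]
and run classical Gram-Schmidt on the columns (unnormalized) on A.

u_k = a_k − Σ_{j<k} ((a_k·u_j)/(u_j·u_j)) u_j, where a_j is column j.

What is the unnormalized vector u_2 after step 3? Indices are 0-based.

u_2 = (3/13, 1/13, 4/13)

Step 1: u_0 = a_0 = (4, -4, -2).
Step 2: u_1 = a_1 − (-4/9)·u_0 = (7/9, 11/9, -8/9).
Step 3: u_2 = a_2 − (-7/18)·u_0 − (-28/13)·u_1 = (3/13, 1/13, 4/13).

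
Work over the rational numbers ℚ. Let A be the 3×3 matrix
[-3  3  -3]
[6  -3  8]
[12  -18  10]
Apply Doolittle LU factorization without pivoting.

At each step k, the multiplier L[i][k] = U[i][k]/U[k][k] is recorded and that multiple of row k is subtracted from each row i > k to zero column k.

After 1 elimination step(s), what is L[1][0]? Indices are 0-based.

k=0: U[0][0]=-3
  eliminate (1,0): mult=-2, new row 1: (0, 3, 2); set L[1][0]=-2
  eliminate (2,0): mult=-4, new row 2: (0, -6, -2); set L[2][0]=-4

L[1][0] = -2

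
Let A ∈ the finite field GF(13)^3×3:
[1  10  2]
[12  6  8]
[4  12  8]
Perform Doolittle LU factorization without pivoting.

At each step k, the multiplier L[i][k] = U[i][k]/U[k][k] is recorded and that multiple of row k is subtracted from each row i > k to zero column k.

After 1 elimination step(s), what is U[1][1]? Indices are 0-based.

k=0: U[0][0]=1
  eliminate (1,0): mult=12, new row 1: (0, 3, 10); set L[1][0]=12
  eliminate (2,0): mult=4, new row 2: (0, 11, 0); set L[2][0]=4

U[1][1] = 3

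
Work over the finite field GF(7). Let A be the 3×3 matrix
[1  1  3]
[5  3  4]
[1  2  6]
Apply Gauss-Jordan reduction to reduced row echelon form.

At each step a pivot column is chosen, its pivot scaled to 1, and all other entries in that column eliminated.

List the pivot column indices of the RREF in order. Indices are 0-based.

[1] R0 /= 1  ⇒  (1, 1, 3)
     R1 -= 5·R0  ⇒  (0, 5, 3)
     R2 -= 1·R0  ⇒  (0, 1, 3)
[2] R1 /= 5  ⇒  (0, 1, 2)
     R0 -= 1·R1  ⇒  (1, 0, 1)
     R2 -= 1·R1  ⇒  (0, 0, 1)
[3] R2 /= 1  ⇒  (0, 0, 1)
     R0 -= 1·R2  ⇒  (1, 0, 0)
     R1 -= 2·R2  ⇒  (0, 1, 0)

pivot columns: 0, 1, 2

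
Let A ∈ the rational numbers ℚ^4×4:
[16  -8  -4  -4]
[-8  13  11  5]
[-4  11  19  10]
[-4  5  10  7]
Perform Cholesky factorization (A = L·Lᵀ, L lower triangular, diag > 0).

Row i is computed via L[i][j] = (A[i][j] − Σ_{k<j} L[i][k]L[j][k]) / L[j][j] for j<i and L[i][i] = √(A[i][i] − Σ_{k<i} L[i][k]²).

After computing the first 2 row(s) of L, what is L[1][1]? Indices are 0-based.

L[1][1] = 3

Step 1: L[0][0] = √(16) = 4.
  L[1][0] = (-8) / L[0][0] = -2.
Step 2: L[1][1] = √(9) = 3.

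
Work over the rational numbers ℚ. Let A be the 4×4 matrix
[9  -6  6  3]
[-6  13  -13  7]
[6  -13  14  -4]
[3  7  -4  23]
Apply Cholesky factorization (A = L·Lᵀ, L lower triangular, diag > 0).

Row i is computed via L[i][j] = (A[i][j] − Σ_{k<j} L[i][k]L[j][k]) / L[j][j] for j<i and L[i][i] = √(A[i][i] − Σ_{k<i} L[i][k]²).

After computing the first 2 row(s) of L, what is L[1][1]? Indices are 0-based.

Step 1: L[0][0] = √(9) = 3.
  L[1][0] = (-6) / L[0][0] = -2.
Step 2: L[1][1] = √(9) = 3.

L[1][1] = 3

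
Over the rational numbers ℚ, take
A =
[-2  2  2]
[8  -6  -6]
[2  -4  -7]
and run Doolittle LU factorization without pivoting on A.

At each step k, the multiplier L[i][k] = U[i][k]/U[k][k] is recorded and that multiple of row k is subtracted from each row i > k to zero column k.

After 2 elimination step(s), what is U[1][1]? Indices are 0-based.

Step 1: pivot at (0,0) is -2.
  row1 ← row1 − (-4)·row0  ⇒  L[1][0]=-4, U row1=(0, 2, 2)
  row2 ← row2 − (-1)·row0  ⇒  L[2][0]=-1, U row2=(0, -2, -5)
Step 2: pivot at (1,1) is 2.
  row2 ← row2 − (-1)·row1  ⇒  L[2][1]=-1, U row2=(0, 0, -3)

U[1][1] = 2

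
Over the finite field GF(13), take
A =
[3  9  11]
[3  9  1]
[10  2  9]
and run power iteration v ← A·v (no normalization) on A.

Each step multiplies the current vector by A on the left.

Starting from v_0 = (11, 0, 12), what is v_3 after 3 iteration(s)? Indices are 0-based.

v_3 = (7, 11, 11)

v_0 = (11, 0, 12).
v_1 = A·v_0 = (9, 6, 10).
v_2 = A·v_1 = (9, 0, 10).
v_3 = A·v_2 = (7, 11, 11).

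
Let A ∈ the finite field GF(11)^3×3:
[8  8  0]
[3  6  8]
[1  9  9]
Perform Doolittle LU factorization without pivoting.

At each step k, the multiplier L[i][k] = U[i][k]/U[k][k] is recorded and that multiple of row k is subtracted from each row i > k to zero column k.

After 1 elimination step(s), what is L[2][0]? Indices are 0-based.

L[2][0] = 7

[col 0] pivot 8
  R1 -= 10*R0 → (0, 3, 8)  (L[1][0] := 10)
  R2 -= 7*R0 → (0, 8, 9)  (L[2][0] := 7)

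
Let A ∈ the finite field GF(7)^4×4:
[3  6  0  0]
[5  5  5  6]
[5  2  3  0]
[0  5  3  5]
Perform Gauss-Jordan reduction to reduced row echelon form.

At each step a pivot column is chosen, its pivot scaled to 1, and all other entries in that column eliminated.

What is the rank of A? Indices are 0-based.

rank = 4

pivot(0,0)=3: scale R0 → (1, 2, 0, 0)
  clear (1,0): R1 −= (5)R0 → (0, 2, 5, 6)
  clear (2,0): R2 −= (5)R0 → (0, 6, 3, 0)
pivot(1,1)=2: scale R1 → (0, 1, 6, 3)
  clear (0,1): R0 −= (2)R1 → (1, 0, 2, 1)
  clear (2,1): R2 −= (6)R1 → (0, 0, 2, 3)
  clear (3,1): R3 −= (5)R1 → (0, 0, 1, 4)
pivot(2,2)=2: scale R2 → (0, 0, 1, 5)
  clear (0,2): R0 −= (2)R2 → (1, 0, 0, 5)
  clear (1,2): R1 −= (6)R2 → (0, 1, 0, 1)
  clear (3,2): R3 −= (1)R2 → (0, 0, 0, 6)
pivot(3,3)=6: scale R3 → (0, 0, 0, 1)
  clear (0,3): R0 −= (5)R3 → (1, 0, 0, 0)
  clear (1,3): R1 −= (1)R3 → (0, 1, 0, 0)
  clear (2,3): R2 −= (5)R3 → (0, 0, 1, 0)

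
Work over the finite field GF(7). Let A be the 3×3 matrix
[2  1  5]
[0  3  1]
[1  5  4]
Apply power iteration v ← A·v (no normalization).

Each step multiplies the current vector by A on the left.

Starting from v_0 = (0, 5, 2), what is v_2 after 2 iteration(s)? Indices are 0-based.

v_0 = (0, 5, 2).
v_1 = A·v_0 = (1, 3, 5).
v_2 = A·v_1 = (2, 0, 1).

v_2 = (2, 0, 1)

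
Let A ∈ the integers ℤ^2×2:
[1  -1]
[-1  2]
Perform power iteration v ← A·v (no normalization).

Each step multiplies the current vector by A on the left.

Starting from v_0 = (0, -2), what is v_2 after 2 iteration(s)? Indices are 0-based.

v_0 = (0, -2).
v_1 = A·v_0 = (2, -4).
v_2 = A·v_1 = (6, -10).

v_2 = (6, -10)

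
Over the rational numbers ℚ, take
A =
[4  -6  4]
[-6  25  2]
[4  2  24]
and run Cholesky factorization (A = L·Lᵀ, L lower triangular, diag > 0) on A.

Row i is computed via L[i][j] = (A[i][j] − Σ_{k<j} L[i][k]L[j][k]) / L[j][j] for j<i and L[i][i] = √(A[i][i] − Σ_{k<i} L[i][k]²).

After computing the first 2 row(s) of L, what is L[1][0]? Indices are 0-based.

Step 1: L[0][0] = √(4) = 2.
  L[1][0] = (-6) / L[0][0] = -3.
Step 2: L[1][1] = √(16) = 4.

L[1][0] = -3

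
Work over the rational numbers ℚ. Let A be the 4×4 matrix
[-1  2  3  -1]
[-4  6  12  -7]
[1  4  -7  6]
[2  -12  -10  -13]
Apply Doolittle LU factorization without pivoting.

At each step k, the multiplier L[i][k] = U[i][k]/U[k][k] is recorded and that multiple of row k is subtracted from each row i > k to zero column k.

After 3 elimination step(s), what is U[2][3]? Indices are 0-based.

U[2][3] = -4

[col 0] pivot -1
  R1 -= 4*R0 → (0, -2, 0, -3)  (L[1][0] := 4)
  R2 -= -1*R0 → (0, 6, -4, 5)  (L[2][0] := -1)
  R3 -= -2*R0 → (0, -8, -4, -15)  (L[3][0] := -2)
[col 1] pivot -2
  R2 -= -3*R1 → (0, 0, -4, -4)  (L[2][1] := -3)
  R3 -= 4*R1 → (0, 0, -4, -3)  (L[3][1] := 4)
[col 2] pivot -4
  R3 -= 1*R2 → (0, 0, 0, 1)  (L[3][2] := 1)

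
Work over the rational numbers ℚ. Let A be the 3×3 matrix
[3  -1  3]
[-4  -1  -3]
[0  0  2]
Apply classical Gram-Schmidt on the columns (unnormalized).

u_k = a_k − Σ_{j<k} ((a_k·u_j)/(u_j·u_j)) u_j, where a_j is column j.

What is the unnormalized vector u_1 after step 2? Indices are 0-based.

Step 1: u_0 = a_0 = (3, -4, 0).
Step 2: u_1 = a_1 − (1/25)·u_0 = (-28/25, -21/25, 0).

u_1 = (-28/25, -21/25, 0)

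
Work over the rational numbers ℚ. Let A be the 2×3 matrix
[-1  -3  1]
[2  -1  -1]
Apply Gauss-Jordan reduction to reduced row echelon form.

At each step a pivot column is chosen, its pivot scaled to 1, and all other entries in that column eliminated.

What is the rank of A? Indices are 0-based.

step 1: normalize row 0 (÷-1) = (1, 3, -1)
  row 1: subtract 2×row0 = (0, -7, 1)
step 2: normalize row 1 (÷-7) = (0, 1, -1/7)
  row 0: subtract 3×row1 = (1, 0, -4/7)

rank = 2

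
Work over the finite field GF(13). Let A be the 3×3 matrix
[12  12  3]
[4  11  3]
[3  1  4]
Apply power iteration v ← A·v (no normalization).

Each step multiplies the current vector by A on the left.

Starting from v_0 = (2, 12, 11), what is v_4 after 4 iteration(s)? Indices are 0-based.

v_4 = (1, 11, 0)

v_0 = (2, 12, 11).
v_1 = A·v_0 = (6, 4, 10).
v_2 = A·v_1 = (7, 7, 10).
v_3 = A·v_2 = (3, 5, 3).
v_4 = A·v_3 = (1, 11, 0).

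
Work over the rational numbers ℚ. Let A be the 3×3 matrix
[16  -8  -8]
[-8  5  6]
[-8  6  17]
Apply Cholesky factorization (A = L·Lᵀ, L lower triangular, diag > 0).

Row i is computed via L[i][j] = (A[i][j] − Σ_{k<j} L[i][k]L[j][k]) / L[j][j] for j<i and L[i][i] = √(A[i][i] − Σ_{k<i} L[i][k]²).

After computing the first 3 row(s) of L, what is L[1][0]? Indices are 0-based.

Step 1: L[0][0] = √(16) = 4.
  L[1][0] = (-8) / L[0][0] = -2.
Step 2: L[1][1] = √(1) = 1.
  L[2][0] = (-8) / L[0][0] = -2.
  L[2][1] = (2) / L[1][1] = 2.
Step 3: L[2][2] = √(9) = 3.

L[1][0] = -2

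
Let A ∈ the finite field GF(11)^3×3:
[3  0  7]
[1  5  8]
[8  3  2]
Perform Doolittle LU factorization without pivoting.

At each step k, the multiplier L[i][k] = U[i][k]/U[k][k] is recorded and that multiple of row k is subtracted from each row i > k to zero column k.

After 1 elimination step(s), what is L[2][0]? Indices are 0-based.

k=0: U[0][0]=3
  eliminate (1,0): mult=4, new row 1: (0, 5, 2); set L[1][0]=4
  eliminate (2,0): mult=10, new row 2: (0, 3, 9); set L[2][0]=10

L[2][0] = 10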